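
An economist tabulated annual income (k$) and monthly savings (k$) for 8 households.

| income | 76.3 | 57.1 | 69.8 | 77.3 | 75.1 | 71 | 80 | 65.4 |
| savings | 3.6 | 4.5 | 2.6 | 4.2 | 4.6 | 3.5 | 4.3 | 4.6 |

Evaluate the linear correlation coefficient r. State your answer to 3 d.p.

-0.116

n = 8, Σx = 572, Σy = 31.9, Σx² = 41287.6, Σy² = 130.67, Σxy = 2276.57
nΣxy − ΣxΣy = 18212.56 − 18246.8 = -34.24
nΣx² − (Σx)² = 330300.8 − 327184 = 3116.8; nΣy² − (Σy)² = 1045.36 − 1017.61 = 27.75
r = -34.24 / √(3116.8 × 27.75) = -34.24 / 294.0939 ≈ -0.116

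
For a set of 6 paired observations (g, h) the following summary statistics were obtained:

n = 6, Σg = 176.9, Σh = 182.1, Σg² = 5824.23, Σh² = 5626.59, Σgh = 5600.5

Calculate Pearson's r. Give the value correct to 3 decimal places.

r = (nΣgh − ΣgΣh) / √[(nΣg² − (Σg)²)(nΣh² − (Σh)²)]
Numerator: 6×5600.5 − 176.9×182.1 = 1389.51
Denominator: √[(34945.38 − 31293.61)(33759.54 − 33160.41)] = √[3651.77 × 599.13] = 1479.1501
r = 1389.51 / 1479.1501 ≈ 0.939

0.939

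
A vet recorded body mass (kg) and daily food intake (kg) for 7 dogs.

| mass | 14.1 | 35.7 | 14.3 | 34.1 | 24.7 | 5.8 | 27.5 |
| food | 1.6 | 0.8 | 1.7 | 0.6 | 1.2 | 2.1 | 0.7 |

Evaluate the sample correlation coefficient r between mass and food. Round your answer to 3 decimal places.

-0.962

n = 7, Σx = 156.2, Σy = 8.7, Σx² = 4240.58, Σy² = 12.79, Σxy = 156.96
nΣxy − ΣxΣy = 1098.72 − 1358.94 = -260.22
nΣx² − (Σx)² = 29684.06 − 24398.44 = 5285.62; nΣy² − (Σy)² = 89.53 − 75.69 = 13.84
r = -260.22 / √(5285.62 × 13.84) = -260.22 / 270.4681 ≈ -0.962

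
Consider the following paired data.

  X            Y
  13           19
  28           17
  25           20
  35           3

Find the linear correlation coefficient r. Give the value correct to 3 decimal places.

-0.741

n = 4, ΣX = 101, ΣY = 59, ΣX² = 2803, ΣY² = 1059, ΣXY = 1328
nΣXY − ΣXΣY = 5312 − 5959 = -647
nΣX² − (ΣX)² = 11212 − 10201 = 1011; nΣY² − (ΣY)² = 4236 − 3481 = 755
r = -647 / √(1011 × 755) = -647 / 873.6733 ≈ -0.741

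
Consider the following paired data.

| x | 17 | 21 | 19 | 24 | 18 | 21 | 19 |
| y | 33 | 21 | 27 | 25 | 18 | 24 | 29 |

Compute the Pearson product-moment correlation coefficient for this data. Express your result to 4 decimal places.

n = 7, Σx = 139, Σy = 177, Σx² = 2793, Σy² = 4625, Σxy = 3494
nΣxy − ΣxΣy = 24458 − 24603 = -145
nΣx² − (Σx)² = 19551 − 19321 = 230; nΣy² − (Σy)² = 32375 − 31329 = 1046
r = -145 / √(230 × 1046) = -145 / 490.4896 ≈ -0.2956

-0.2956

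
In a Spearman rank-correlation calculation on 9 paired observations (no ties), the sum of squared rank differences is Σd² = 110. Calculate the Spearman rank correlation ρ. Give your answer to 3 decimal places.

ρ = 1 − 6Σd² / [n(n²−1)] = 1 − 6×110 / (9×80)
  = 1 − 660/720 = 1 − 0.9167 ≈ 0.083

0.083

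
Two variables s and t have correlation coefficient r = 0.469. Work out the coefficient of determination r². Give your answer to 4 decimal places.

0.2200

r² = (0.469)² = 0.2200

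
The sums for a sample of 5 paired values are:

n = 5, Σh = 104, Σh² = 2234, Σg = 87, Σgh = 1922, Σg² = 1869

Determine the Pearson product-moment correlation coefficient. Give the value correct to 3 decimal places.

0.709

r = (nΣgh − ΣgΣh) / √[(nΣg² − (Σg)²)(nΣh² − (Σh)²)]
Numerator: 5×1922 − 87×104 = 562
Denominator: √[(9345 − 7569)(11170 − 10816)] = √[1776 × 354] = 792.9086
r = 562 / 792.9086 ≈ 0.709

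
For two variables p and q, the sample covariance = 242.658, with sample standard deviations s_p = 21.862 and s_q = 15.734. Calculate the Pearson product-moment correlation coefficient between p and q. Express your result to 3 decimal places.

r = Cov(p,q) / (s_p · s_q) = 242.658 / (21.862 × 15.734)
  = 242.658 / 343.9767 ≈ 0.705

0.705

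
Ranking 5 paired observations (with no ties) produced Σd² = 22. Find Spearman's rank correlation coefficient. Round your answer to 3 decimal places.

-0.100

ρ = 1 − 6Σd² / [n(n²−1)] = 1 − 6×22 / (5×24)
  = 1 − 132/120 = 1 − 1.1000 ≈ -0.100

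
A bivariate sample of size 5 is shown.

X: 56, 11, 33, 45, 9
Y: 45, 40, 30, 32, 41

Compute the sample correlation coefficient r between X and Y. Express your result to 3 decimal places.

n = 5, ΣX = 154, ΣY = 188, ΣX² = 6452, ΣY² = 7230, ΣXY = 5759
nΣXY − ΣXΣY = 28795 − 28952 = -157
nΣX² − (ΣX)² = 32260 − 23716 = 8544; nΣY² − (ΣY)² = 36150 − 35344 = 806
r = -157 / √(8544 × 806) = -157 / 2624.2073 ≈ -0.060

-0.060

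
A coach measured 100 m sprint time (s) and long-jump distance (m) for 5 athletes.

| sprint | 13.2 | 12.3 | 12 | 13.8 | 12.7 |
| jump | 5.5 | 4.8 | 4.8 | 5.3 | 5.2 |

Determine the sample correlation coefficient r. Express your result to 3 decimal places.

0.828

n = 5, Σx = 64, Σy = 25.6, Σx² = 821.26, Σy² = 131.46, Σxy = 328.42
nΣxy − ΣxΣy = 1642.1 − 1638.4 = 3.7
nΣx² − (Σx)² = 4106.3 − 4096 = 10.3; nΣy² − (Σy)² = 657.3 − 655.36 = 1.94
r = 3.7 / √(10.3 × 1.94) = 3.7 / 4.4701 ≈ 0.828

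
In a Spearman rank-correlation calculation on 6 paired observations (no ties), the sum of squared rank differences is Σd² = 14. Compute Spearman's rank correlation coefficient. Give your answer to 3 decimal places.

0.600

ρ = 1 − 6Σd² / [n(n²−1)] = 1 − 6×14 / (6×35)
  = 1 − 84/210 = 1 − 0.4000 ≈ 0.600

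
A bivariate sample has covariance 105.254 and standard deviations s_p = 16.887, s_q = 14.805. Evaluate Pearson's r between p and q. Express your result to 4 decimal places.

r = Cov(p,q) / (s_p · s_q) = 105.254 / (16.887 × 14.805)
  = 105.254 / 250.0120 ≈ 0.4210

0.4210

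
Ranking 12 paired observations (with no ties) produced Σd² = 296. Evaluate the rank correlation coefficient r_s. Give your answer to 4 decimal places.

ρ = 1 − 6Σd² / [n(n²−1)] = 1 − 6×296 / (12×143)
  = 1 − 1776/1716 = 1 − 1.03497 ≈ -0.0350

-0.0350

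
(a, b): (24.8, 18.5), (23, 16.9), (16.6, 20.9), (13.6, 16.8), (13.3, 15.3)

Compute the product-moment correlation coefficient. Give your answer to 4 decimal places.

0.2689

n = 5, Σa = 91.3, Σb = 88.4, Σa² = 1781.45, Σb² = 1581, Σab = 1626.41
nΣab − ΣaΣb = 8132.05 − 8070.92 = 61.13
nΣa² − (Σa)² = 8907.25 − 8335.69 = 571.56; nΣb² − (Σb)² = 7905 − 7814.56 = 90.44
r = 61.13 / √(571.56 × 90.44) = 61.13 / 227.3585 ≈ 0.2689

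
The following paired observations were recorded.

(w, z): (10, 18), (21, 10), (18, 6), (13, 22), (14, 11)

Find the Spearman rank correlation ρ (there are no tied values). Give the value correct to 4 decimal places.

-0.8000

Rank w: 1, 5, 4, 2, 3
Rank z: 4, 2, 1, 5, 3
d = rank(w) − rank(z): -3, 3, 3, -3, 0; Σd² = 36
ρ = 1 − 6Σd² / [n(n²−1)] = 1 − 6×36 / (5×24) = 1 − 216/120 ≈ -0.8000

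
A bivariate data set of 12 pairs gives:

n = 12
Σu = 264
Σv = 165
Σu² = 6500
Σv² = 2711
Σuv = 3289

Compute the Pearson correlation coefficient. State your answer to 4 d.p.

-0.6164

r = (nΣuv − ΣuΣv) / √[(nΣu² − (Σu)²)(nΣv² − (Σv)²)]
Numerator: 12×3289 − 264×165 = -4092
Denominator: √[(78000 − 69696)(32532 − 27225)] = √[8304 × 5307] = 6638.4733
r = -4092 / 6638.4733 ≈ -0.6164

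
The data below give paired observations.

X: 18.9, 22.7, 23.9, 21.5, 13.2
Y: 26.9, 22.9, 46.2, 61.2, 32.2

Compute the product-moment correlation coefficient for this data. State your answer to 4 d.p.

n = 5, ΣX = 100.2, ΣY = 189.4, ΣX² = 2080.2, ΣY² = 8164.74, ΣXY = 3873.26
nΣXY − ΣXΣY = 19366.3 − 18977.88 = 388.42
nΣX² − (ΣX)² = 10401 − 10040.04 = 360.96; nΣY² − (ΣY)² = 40823.7 − 35872.36 = 4951.34
r = 388.42 / √(360.96 × 4951.34) = 388.42 / 1336.8753 ≈ 0.2905

0.2905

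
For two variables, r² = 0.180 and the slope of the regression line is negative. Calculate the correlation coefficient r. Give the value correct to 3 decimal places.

|r| = √0.180 = 0.424
The association is negative, so r = −0.424.

-0.424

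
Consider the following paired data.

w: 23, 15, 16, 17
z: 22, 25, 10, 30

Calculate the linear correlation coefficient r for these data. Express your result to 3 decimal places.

0.074

n = 4, Σw = 71, Σz = 87, Σw² = 1299, Σz² = 2109, Σwz = 1551
nΣwz − ΣwΣz = 6204 − 6177 = 27
nΣw² − (Σw)² = 5196 − 5041 = 155; nΣz² − (Σz)² = 8436 − 7569 = 867
r = 27 / √(155 × 867) = 27 / 366.5856 ≈ 0.074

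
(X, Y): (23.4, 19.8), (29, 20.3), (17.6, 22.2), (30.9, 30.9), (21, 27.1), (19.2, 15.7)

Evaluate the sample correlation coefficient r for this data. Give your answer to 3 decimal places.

n = 6, ΣX = 141.1, ΣY = 136, ΣX² = 3462.77, ΣY² = 3232.68, ΣXY = 3268.09
nΣXY − ΣXΣY = 19608.54 − 19189.6 = 418.94
nΣX² − (ΣX)² = 20776.62 − 19909.21 = 867.41; nΣY² − (ΣY)² = 19396.08 − 18496 = 900.08
r = 418.94 / √(867.41 × 900.08) = 418.94 / 883.5940 ≈ 0.474

0.474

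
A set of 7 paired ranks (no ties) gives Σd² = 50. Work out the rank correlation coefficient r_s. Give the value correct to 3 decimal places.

0.107

ρ = 1 − 6Σd² / [n(n²−1)] = 1 − 6×50 / (7×48)
  = 1 − 300/336 = 1 − 0.8929 ≈ 0.107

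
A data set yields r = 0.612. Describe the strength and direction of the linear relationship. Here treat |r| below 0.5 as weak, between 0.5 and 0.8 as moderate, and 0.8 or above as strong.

r = 0.612 > 0 so the relationship is positive.
|r| = 0.612, which falls in the moderate range.

moderate positive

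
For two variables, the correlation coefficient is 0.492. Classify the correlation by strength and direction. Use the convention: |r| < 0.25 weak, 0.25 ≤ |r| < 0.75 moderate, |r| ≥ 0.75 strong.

r = 0.492 > 0 so the relationship is positive.
|r| = 0.492, which falls in the moderate range.

moderate positive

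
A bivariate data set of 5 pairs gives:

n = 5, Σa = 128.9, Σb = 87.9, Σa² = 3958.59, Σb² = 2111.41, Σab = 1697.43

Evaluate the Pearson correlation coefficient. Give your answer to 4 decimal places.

r = (nΣab − ΣaΣb) / √[(nΣa² − (Σa)²)(nΣb² − (Σb)²)]
Numerator: 5×1697.43 − 128.9×87.9 = -2843.16
Denominator: √[(19792.95 − 16615.21)(10557.05 − 7726.41)] = √[3177.74 × 2830.64] = 2999.1729
r = -2843.16 / 2999.1729 ≈ -0.9480

-0.9480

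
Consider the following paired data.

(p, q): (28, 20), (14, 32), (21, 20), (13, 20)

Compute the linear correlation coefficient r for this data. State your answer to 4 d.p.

-0.4778

n = 4, Σp = 76, Σq = 92, Σp² = 1590, Σq² = 2224, Σpq = 1688
nΣpq − ΣpΣq = 6752 − 6992 = -240
nΣp² − (Σp)² = 6360 − 5776 = 584; nΣq² − (Σq)² = 8896 − 8464 = 432
r = -240 / √(584 × 432) = -240 / 502.2828 ≈ -0.4778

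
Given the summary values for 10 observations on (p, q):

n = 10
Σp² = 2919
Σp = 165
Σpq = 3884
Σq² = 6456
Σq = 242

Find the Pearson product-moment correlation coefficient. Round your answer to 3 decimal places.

-0.318

r = (nΣpq − ΣpΣq) / √[(nΣp² − (Σp)²)(nΣq² − (Σq)²)]
Numerator: 10×3884 − 165×242 = -1090
Denominator: √[(29190 − 27225)(64560 − 58564)] = √[1965 × 5996] = 3432.5122
r = -1090 / 3432.5122 ≈ -0.318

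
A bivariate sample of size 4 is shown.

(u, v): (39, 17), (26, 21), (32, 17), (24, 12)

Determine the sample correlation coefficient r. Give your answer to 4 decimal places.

0.1909

n = 4, Σu = 121, Σv = 67, Σu² = 3797, Σv² = 1163, Σuv = 2041
nΣuv − ΣuΣv = 8164 − 8107 = 57
nΣu² − (Σu)² = 15188 − 14641 = 547; nΣv² − (Σv)² = 4652 − 4489 = 163
r = 57 / √(547 × 163) = 57 / 298.5984 ≈ 0.1909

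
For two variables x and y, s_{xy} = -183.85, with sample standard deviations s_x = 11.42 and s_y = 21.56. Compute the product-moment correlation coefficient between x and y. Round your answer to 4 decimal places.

r = Cov(x,y) / (s_x · s_y) = -183.85 / (11.42 × 21.56)
  = -183.85 / 246.2152 ≈ -0.7467

-0.7467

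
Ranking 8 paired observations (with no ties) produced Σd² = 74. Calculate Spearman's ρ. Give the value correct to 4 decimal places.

0.1190

ρ = 1 − 6Σd² / [n(n²−1)] = 1 − 6×74 / (8×63)
  = 1 − 444/504 = 1 − 0.88095 ≈ 0.1190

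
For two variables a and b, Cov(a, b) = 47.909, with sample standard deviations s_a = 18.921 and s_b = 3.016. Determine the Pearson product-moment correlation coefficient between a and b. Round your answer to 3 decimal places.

r = Cov(a,b) / (s_a · s_b) = 47.909 / (18.921 × 3.016)
  = 47.909 / 57.0657 ≈ 0.840

0.840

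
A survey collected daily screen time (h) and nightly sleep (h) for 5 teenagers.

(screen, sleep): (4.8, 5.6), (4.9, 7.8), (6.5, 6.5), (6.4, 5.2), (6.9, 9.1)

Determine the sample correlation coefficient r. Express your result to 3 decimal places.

0.261

n = 5, Σx = 29.5, Σy = 34.2, Σx² = 177.87, Σy² = 244.3, Σxy = 203.42
nΣxy − ΣxΣy = 1017.1 − 1008.9 = 8.2
nΣx² − (Σx)² = 889.35 − 870.25 = 19.1; nΣy² − (Σy)² = 1221.5 − 1169.64 = 51.86
r = 8.2 / √(19.1 × 51.86) = 8.2 / 31.4726 ≈ 0.261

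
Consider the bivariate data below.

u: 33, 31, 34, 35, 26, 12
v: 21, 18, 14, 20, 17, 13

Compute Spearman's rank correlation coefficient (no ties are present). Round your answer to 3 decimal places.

Rank u: 4, 3, 5, 6, 2, 1
Rank v: 6, 4, 2, 5, 3, 1
d = rank(u) − rank(v): -2, -1, 3, 1, -1, 0; Σd² = 16
ρ = 1 − 6Σd² / [n(n²−1)] = 1 − 6×16 / (6×35) = 1 − 96/210 ≈ 0.543

0.543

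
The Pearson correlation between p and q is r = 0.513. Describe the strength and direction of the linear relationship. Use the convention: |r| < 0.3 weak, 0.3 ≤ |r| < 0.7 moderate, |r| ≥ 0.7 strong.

moderate positive

r = 0.513 > 0 so the relationship is positive.
|r| = 0.513, which falls in the moderate range.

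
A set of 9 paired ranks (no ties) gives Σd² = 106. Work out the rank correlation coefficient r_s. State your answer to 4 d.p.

ρ = 1 − 6Σd² / [n(n²−1)] = 1 − 6×106 / (9×80)
  = 1 − 636/720 = 1 − 0.88333 ≈ 0.1167

0.1167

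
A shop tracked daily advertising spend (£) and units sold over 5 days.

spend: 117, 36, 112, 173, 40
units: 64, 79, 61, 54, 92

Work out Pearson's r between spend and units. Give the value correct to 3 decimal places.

-0.925

n = 5, Σx = 478, Σy = 350, Σx² = 59058, Σy² = 25438, Σxy = 30186
nΣxy − ΣxΣy = 150930 − 167300 = -16370
nΣx² − (Σx)² = 295290 − 228484 = 66806; nΣy² − (Σy)² = 127190 − 122500 = 4690
r = -16370 / √(66806 × 4690) = -16370 / 17700.8514 ≈ -0.925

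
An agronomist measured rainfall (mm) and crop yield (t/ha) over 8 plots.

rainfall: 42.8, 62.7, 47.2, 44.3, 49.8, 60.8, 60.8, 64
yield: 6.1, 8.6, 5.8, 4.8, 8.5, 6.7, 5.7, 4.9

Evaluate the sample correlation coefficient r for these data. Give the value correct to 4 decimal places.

n = 8, Σx = 432.4, Σy = 51.1, Σx² = 23922.78, Σy² = 341.49, Σxy = 2777.52
nΣxy − ΣxΣy = 22220.16 − 22095.64 = 124.52
nΣx² − (Σx)² = 191382.24 − 186969.76 = 4412.48; nΣy² − (Σy)² = 2731.92 − 2611.21 = 120.71
r = 124.52 / √(4412.48 × 120.71) = 124.52 / 729.8154 ≈ 0.1706

0.1706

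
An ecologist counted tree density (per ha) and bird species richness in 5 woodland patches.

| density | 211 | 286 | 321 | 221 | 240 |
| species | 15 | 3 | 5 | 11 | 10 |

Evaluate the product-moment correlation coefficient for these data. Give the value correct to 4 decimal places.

-0.8897

n = 5, Σx = 1279, Σy = 44, Σx² = 335799, Σy² = 480, Σxy = 10459
nΣxy − ΣxΣy = 52295 − 56276 = -3981
nΣx² − (Σx)² = 1678995 − 1635841 = 43154; nΣy² − (Σy)² = 2400 − 1936 = 464
r = -3981 / √(43154 × 464) = -3981 / 4474.7576 ≈ -0.8897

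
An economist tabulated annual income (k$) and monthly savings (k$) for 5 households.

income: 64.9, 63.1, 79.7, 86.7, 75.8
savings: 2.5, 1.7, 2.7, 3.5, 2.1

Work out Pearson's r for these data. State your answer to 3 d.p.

n = 5, Σx = 370.2, Σy = 12.5, Σx² = 27808.24, Σy² = 33.09, Σxy = 947.34
nΣxy − ΣxΣy = 4736.7 − 4627.5 = 109.2
nΣx² − (Σx)² = 139041.2 − 137048.04 = 1993.16; nΣy² − (Σy)² = 165.45 − 156.25 = 9.2
r = 109.2 / √(1993.16 × 9.2) = 109.2 / 135.4144 ≈ 0.806

0.806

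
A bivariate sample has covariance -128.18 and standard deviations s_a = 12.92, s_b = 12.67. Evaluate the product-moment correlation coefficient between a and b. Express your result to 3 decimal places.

-0.783

r = Cov(a,b) / (s_a · s_b) = -128.18 / (12.92 × 12.67)
  = -128.18 / 163.6964 ≈ -0.783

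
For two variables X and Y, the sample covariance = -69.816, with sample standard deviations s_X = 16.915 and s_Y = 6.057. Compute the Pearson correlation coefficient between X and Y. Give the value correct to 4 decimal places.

r = Cov(X,Y) / (s_X · s_Y) = -69.816 / (16.915 × 6.057)
  = -69.816 / 102.4542 ≈ -0.6814

-0.6814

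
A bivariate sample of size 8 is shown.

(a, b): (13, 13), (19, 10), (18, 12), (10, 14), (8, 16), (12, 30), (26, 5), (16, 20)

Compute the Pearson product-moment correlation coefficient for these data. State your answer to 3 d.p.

-0.587

n = 8, Σa = 122, Σb = 120, Σa² = 2094, Σb² = 2190, Σab = 1653
nΣab − ΣaΣb = 13224 − 14640 = -1416
nΣa² − (Σa)² = 16752 − 14884 = 1868; nΣb² − (Σb)² = 17520 − 14400 = 3120
r = -1416 / √(1868 × 3120) = -1416 / 2414.1582 ≈ -0.587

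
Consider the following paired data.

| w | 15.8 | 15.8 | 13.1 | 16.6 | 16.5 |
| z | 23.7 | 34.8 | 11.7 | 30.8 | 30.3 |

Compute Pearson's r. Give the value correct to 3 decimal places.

n = 5, Σw = 77.8, Σz = 131.3, Σw² = 1218.7, Σz² = 3776.35, Σwz = 2088.8
nΣwz − ΣwΣz = 10444 − 10215.14 = 228.86
nΣw² − (Σw)² = 6093.5 − 6052.84 = 40.66; nΣz² − (Σz)² = 18881.75 − 17239.69 = 1642.06
r = 228.86 / √(40.66 × 1642.06) = 228.86 / 258.3915 ≈ 0.886

0.886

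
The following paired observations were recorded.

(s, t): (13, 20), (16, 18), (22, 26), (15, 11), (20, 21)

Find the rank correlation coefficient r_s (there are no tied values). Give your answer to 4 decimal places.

0.7000

Rank s: 1, 3, 5, 2, 4
Rank t: 3, 2, 5, 1, 4
d = rank(s) − rank(t): -2, 1, 0, 1, 0; Σd² = 6
ρ = 1 − 6Σd² / [n(n²−1)] = 1 − 6×6 / (5×24) = 1 − 36/120 ≈ 0.7000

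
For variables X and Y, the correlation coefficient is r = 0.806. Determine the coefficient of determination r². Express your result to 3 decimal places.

0.650

r² = (0.806)² = 0.650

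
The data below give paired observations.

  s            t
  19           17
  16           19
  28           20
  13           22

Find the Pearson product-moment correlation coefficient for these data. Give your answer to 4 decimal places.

-0.2224

n = 4, Σs = 76, Σt = 78, Σs² = 1570, Σt² = 1534, Σst = 1473
nΣst − ΣsΣt = 5892 − 5928 = -36
nΣs² − (Σs)² = 6280 − 5776 = 504; nΣt² − (Σt)² = 6136 − 6084 = 52
r = -36 / √(504 × 52) = -36 / 161.8889 ≈ -0.2224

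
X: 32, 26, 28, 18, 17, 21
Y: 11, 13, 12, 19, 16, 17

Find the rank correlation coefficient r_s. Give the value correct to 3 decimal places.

Rank X: 6, 4, 5, 2, 1, 3
Rank Y: 1, 3, 2, 6, 4, 5
d = rank(X) − rank(Y): 5, 1, 3, -4, -3, -2; Σd² = 64
ρ = 1 − 6Σd² / [n(n²−1)] = 1 − 6×64 / (6×35) = 1 − 384/210 ≈ -0.829

-0.829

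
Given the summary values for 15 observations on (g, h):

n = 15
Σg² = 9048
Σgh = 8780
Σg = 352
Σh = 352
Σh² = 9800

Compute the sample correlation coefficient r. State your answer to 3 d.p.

r = (nΣgh − ΣgΣh) / √[(nΣg² − (Σg)²)(nΣh² − (Σh)²)]
Numerator: 15×8780 − 352×352 = 7796
Denominator: √[(135720 − 123904)(147000 − 123904)] = √[11816 × 23096] = 16519.7559
r = 7796 / 16519.7559 ≈ 0.472

0.472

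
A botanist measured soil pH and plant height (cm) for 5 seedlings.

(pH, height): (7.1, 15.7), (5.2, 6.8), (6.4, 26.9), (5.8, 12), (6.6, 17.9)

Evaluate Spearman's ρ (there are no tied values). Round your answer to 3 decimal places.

Rank pH: 5, 1, 3, 2, 4
Rank height: 3, 1, 5, 2, 4
d = rank(pH) − rank(height): 2, 0, -2, 0, 0; Σd² = 8
ρ = 1 − 6Σd² / [n(n²−1)] = 1 − 6×8 / (5×24) = 1 − 48/120 ≈ 0.600

0.600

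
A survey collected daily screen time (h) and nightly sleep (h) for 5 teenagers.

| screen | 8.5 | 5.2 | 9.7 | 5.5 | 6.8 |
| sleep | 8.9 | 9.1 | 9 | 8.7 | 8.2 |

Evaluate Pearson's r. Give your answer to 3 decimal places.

n = 5, Σx = 35.7, Σy = 43.9, Σx² = 269.87, Σy² = 385.95, Σxy = 313.88
nΣxy − ΣxΣy = 1569.4 − 1567.23 = 2.17
nΣx² − (Σx)² = 1349.35 − 1274.49 = 74.86; nΣy² − (Σy)² = 1929.75 − 1927.21 = 2.54
r = 2.17 / √(74.86 × 2.54) = 2.17 / 13.7893 ≈ 0.157

0.157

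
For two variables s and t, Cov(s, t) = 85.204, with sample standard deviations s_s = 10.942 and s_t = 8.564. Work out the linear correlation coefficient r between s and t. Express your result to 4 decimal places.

r = Cov(s,t) / (s_s · s_t) = 85.204 / (10.942 × 8.564)
  = 85.204 / 93.7073 ≈ 0.9093

0.9093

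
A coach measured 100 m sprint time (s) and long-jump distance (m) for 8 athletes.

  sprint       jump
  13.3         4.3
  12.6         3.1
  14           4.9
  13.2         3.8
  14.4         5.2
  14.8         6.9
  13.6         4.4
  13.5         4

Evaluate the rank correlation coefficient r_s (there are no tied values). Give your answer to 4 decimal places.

Rank sprint: 3, 1, 6, 2, 7, 8, 5, 4
Rank jump: 4, 1, 6, 2, 7, 8, 5, 3
d = rank(sprint) − rank(jump): -1, 0, 0, 0, 0, 0, 0, 1; Σd² = 2
ρ = 1 − 6Σd² / [n(n²−1)] = 1 − 6×2 / (8×63) = 1 − 12/504 ≈ 0.9762

0.9762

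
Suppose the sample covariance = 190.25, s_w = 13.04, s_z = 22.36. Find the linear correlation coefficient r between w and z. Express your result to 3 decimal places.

r = Cov(w,z) / (s_w · s_z) = 190.25 / (13.04 × 22.36)
  = 190.25 / 291.5744 ≈ 0.652

0.652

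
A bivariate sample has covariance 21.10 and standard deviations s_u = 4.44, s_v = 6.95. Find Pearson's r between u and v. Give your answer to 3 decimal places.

r = Cov(u,v) / (s_u · s_v) = 21.10 / (4.44 × 6.95)
  = 21.10 / 30.8580 ≈ 0.684

0.684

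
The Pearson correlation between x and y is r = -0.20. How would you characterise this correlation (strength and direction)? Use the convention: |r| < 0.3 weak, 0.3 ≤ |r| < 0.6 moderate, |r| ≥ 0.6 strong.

weak negative

r = -0.20 < 0 so the relationship is negative.
|r| = 0.20, which falls in the weak range.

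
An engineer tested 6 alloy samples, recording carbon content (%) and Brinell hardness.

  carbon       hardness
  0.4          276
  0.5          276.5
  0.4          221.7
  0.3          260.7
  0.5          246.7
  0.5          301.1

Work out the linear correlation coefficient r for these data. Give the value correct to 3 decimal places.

n = 6, Σx = 2.6, Σy = 1582.7, Σx² = 1.16, Σy² = 421265.73, Σxy = 689.44
nΣxy − ΣxΣy = 4136.64 − 4115.02 = 21.62
nΣx² − (Σx)² = 6.96 − 6.76 = 0.2; nΣy² − (Σy)² = 2527594.38 − 2504939.29 = 22655.09
r = 21.62 / √(0.2 × 22655.09) = 21.62 / 67.3128 ≈ 0.321

0.321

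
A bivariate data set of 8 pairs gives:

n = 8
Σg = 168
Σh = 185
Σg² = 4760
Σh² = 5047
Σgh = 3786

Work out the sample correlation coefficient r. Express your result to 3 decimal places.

-0.102

r = (nΣgh − ΣgΣh) / √[(nΣg² − (Σg)²)(nΣh² − (Σh)²)]
Numerator: 8×3786 − 168×185 = -792
Denominator: √[(38080 − 28224)(40376 − 34225)] = √[9856 × 6151] = 7786.1580
r = -792 / 7786.1580 ≈ -0.102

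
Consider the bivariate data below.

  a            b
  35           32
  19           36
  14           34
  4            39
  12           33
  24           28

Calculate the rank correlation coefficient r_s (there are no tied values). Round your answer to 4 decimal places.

-0.7143

Rank a: 6, 4, 3, 1, 2, 5
Rank b: 2, 5, 4, 6, 3, 1
d = rank(a) − rank(b): 4, -1, -1, -5, -1, 4; Σd² = 60
ρ = 1 − 6Σd² / [n(n²−1)] = 1 − 6×60 / (6×35) = 1 − 360/210 ≈ -0.7143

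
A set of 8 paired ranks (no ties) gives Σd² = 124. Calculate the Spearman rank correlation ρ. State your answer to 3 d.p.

-0.476

ρ = 1 − 6Σd² / [n(n²−1)] = 1 − 6×124 / (8×63)
  = 1 − 744/504 = 1 − 1.4762 ≈ -0.476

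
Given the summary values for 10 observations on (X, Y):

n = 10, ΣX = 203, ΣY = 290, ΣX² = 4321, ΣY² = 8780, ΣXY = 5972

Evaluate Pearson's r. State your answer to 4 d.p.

0.3124

r = (nΣXY − ΣXΣY) / √[(nΣX² − (ΣX)²)(nΣY² − (ΣY)²)]
Numerator: 10×5972 − 203×290 = 850
Denominator: √[(43210 − 41209)(87800 − 84100)] = √[2001 × 3700] = 2720.9741
r = 850 / 2720.9741 ≈ 0.3124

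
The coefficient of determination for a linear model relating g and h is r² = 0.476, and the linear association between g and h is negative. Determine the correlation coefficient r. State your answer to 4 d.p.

|r| = √0.476 = 0.6899
The association is negative, so r = −0.6899.

-0.6899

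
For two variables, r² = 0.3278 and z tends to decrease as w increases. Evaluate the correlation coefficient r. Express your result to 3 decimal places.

|r| = √0.3278 = 0.573
The association is negative, so r = −0.573.

-0.573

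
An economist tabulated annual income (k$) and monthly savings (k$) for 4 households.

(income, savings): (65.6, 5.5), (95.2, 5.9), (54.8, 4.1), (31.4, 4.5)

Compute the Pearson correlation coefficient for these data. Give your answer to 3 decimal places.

0.801

n = 4, Σx = 247, Σy = 20, Σx² = 17355.4, Σy² = 102.12, Σxy = 1288.46
nΣxy − ΣxΣy = 5153.84 − 4940 = 213.84
nΣx² − (Σx)² = 69421.6 − 61009 = 8412.6; nΣy² − (Σy)² = 408.48 − 400 = 8.48
r = 213.84 / √(8412.6 × 8.48) = 213.84 / 267.0933 ≈ 0.801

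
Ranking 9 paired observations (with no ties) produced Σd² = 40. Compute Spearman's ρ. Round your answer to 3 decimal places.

ρ = 1 − 6Σd² / [n(n²−1)] = 1 − 6×40 / (9×80)
  = 1 − 240/720 = 1 − 0.3333 ≈ 0.667

0.667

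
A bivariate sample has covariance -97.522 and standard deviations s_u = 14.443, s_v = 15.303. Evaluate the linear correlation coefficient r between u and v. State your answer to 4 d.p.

-0.4412

r = Cov(u,v) / (s_u · s_v) = -97.522 / (14.443 × 15.303)
  = -97.522 / 221.0212 ≈ -0.4412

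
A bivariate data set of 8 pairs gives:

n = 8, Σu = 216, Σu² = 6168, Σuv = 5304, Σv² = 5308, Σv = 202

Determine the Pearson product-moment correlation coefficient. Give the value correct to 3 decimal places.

-0.568

r = (nΣuv − ΣuΣv) / √[(nΣu² − (Σu)²)(nΣv² − (Σv)²)]
Numerator: 8×5304 − 216×202 = -1200
Denominator: √[(49344 − 46656)(42464 − 40804)] = √[2688 × 1660] = 2112.3636
r = -1200 / 2112.3636 ≈ -0.568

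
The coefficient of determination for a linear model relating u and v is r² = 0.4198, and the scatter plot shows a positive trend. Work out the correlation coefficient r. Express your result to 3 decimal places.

0.648

|r| = √0.4198 = 0.648
The association is positive, so r = 0.648.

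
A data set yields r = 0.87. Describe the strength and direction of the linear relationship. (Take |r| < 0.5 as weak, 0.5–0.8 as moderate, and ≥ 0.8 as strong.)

r = 0.87 > 0 so the relationship is positive.
|r| = 0.87, which falls in the strong range.

strong positive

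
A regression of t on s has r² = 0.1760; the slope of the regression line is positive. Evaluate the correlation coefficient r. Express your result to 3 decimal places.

|r| = √0.1760 = 0.420
The association is positive, so r = 0.420.

0.420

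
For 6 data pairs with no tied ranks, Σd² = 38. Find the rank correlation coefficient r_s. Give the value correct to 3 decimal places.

-0.086

ρ = 1 − 6Σd² / [n(n²−1)] = 1 − 6×38 / (6×35)
  = 1 − 228/210 = 1 − 1.0857 ≈ -0.086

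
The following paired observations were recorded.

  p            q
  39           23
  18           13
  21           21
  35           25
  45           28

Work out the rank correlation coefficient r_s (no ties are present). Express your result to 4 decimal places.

Rank p: 4, 1, 2, 3, 5
Rank q: 3, 1, 2, 4, 5
d = rank(p) − rank(q): 1, 0, 0, -1, 0; Σd² = 2
ρ = 1 − 6Σd² / [n(n²−1)] = 1 − 6×2 / (5×24) = 1 − 12/120 ≈ 0.9000

0.9000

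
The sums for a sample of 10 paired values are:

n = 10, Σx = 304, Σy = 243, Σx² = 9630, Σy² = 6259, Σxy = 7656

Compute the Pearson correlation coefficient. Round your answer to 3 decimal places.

r = (nΣxy − ΣxΣy) / √[(nΣx² − (Σx)²)(nΣy² − (Σy)²)]
Numerator: 10×7656 − 304×243 = 2688
Denominator: √[(96300 − 92416)(62590 − 59049)] = √[3884 × 3541] = 3708.5366
r = 2688 / 3708.5366 ≈ 0.725

0.725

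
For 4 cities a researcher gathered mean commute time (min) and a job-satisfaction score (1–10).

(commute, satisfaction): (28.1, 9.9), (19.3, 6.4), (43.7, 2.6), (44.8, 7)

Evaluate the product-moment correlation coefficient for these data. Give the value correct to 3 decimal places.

n = 4, Σx = 135.9, Σy = 25.9, Σx² = 5078.83, Σy² = 194.73, Σxy = 828.93
nΣxy − ΣxΣy = 3315.72 − 3519.81 = -204.09
nΣx² − (Σx)² = 20315.32 − 18468.81 = 1846.51; nΣy² − (Σy)² = 778.92 − 670.81 = 108.11
r = -204.09 / √(1846.51 × 108.11) = -204.09 / 446.7955 ≈ -0.457

-0.457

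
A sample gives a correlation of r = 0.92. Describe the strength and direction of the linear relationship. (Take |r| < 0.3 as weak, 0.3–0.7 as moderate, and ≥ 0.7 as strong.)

r = 0.92 > 0 so the relationship is positive.
|r| = 0.92, which falls in the strong range.

strong positive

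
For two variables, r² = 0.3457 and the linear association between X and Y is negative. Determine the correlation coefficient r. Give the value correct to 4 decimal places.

-0.5880

|r| = √0.3457 = 0.5880
The association is negative, so r = −0.5880.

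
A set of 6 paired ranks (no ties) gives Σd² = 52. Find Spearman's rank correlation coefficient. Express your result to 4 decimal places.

ρ = 1 − 6Σd² / [n(n²−1)] = 1 − 6×52 / (6×35)
  = 1 − 312/210 = 1 − 1.48571 ≈ -0.4857

-0.4857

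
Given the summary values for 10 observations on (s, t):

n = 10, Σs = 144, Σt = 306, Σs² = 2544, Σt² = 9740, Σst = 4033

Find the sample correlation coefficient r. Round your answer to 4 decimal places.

-0.8874

r = (nΣst − ΣsΣt) / √[(nΣs² − (Σs)²)(nΣt² − (Σt)²)]
Numerator: 10×4033 − 144×306 = -3734
Denominator: √[(25440 − 20736)(97400 − 93636)] = √[4704 × 3764] = 4207.8327
r = -3734 / 4207.8327 ≈ -0.8874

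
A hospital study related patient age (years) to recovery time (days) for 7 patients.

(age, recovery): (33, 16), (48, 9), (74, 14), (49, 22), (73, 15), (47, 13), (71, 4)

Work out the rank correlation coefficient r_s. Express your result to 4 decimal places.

Rank age: 1, 3, 7, 4, 6, 2, 5
Rank recovery: 6, 2, 4, 7, 5, 3, 1
d = rank(age) − rank(recovery): -5, 1, 3, -3, 1, -1, 4; Σd² = 62
ρ = 1 − 6Σd² / [n(n²−1)] = 1 − 6×62 / (7×48) = 1 − 372/336 ≈ -0.1071

-0.1071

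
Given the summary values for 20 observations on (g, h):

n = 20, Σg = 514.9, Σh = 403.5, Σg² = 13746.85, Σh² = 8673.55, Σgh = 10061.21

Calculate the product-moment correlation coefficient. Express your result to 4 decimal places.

r = (nΣgh − ΣgΣh) / √[(nΣg² − (Σg)²)(nΣh² − (Σh)²)]
Numerator: 20×10061.21 − 514.9×403.5 = -6537.95
Denominator: √[(274937 − 265122.01)(173471 − 162812.25)] = √[9814.99 × 10658.75] = 10228.1731
r = -6537.95 / 10228.1731 ≈ -0.6392

-0.6392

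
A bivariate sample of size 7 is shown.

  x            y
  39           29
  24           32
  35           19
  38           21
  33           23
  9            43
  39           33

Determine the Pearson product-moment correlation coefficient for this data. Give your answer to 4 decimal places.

-0.7317

n = 7, Σx = 217, Σy = 200, Σx² = 7457, Σy² = 6134, Σxy = 5795
nΣxy − ΣxΣy = 40565 − 43400 = -2835
nΣx² − (Σx)² = 52199 − 47089 = 5110; nΣy² − (Σy)² = 42938 − 40000 = 2938
r = -2835 / √(5110 × 2938) = -2835 / 3874.6845 ≈ -0.7317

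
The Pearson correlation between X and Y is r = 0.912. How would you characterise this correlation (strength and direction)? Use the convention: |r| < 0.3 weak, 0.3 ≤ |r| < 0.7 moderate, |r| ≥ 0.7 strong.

strong positive

r = 0.912 > 0 so the relationship is positive.
|r| = 0.912, which falls in the strong range.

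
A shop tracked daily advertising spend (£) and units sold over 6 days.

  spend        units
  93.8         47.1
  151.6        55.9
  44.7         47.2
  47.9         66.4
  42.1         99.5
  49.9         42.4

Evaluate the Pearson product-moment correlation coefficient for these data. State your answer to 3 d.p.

n = 6, Σx = 430, Σy = 358.5, Σx² = 40335.92, Σy² = 23678.03, Σxy = 24487.53
nΣxy − ΣxΣy = 146925.18 − 154155 = -7229.82
nΣx² − (Σx)² = 242015.52 − 184900 = 57115.52; nΣy² − (Σy)² = 142068.18 − 128522.25 = 13545.93
r = -7229.82 / √(57115.52 × 13545.93) = -7229.82 / 27815.1548 ≈ -0.260

-0.260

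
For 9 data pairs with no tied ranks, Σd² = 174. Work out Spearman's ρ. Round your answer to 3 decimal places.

ρ = 1 − 6Σd² / [n(n²−1)] = 1 − 6×174 / (9×80)
  = 1 − 1044/720 = 1 − 1.4500 ≈ -0.450

-0.450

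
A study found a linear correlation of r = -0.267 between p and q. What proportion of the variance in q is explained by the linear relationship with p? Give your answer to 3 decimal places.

0.071

r² = (-0.267)² = 0.071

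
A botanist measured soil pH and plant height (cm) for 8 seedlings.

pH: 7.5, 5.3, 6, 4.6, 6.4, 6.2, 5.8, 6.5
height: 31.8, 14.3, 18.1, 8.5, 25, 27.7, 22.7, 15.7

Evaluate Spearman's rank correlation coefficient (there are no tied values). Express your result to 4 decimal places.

Rank pH: 8, 2, 4, 1, 6, 5, 3, 7
Rank height: 8, 2, 4, 1, 6, 7, 5, 3
d = rank(pH) − rank(height): 0, 0, 0, 0, 0, -2, -2, 4; Σd² = 24
ρ = 1 − 6Σd² / [n(n²−1)] = 1 − 6×24 / (8×63) = 1 − 144/504 ≈ 0.7143

0.7143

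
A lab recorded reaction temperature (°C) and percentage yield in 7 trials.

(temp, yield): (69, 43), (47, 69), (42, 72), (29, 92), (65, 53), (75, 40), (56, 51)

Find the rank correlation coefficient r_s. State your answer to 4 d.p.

Rank temp: 6, 3, 2, 1, 5, 7, 4
Rank yield: 2, 5, 6, 7, 4, 1, 3
d = rank(temp) − rank(yield): 4, -2, -4, -6, 1, 6, 1; Σd² = 110
ρ = 1 − 6Σd² / [n(n²−1)] = 1 − 6×110 / (7×48) = 1 − 660/336 ≈ -0.9643

-0.9643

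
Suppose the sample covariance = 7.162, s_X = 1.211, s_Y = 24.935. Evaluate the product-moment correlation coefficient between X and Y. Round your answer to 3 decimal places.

0.237

r = Cov(X,Y) / (s_X · s_Y) = 7.162 / (1.211 × 24.935)
  = 7.162 / 30.1963 ≈ 0.237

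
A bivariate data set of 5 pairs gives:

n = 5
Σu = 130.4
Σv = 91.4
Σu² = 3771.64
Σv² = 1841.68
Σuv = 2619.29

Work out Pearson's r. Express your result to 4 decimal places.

r = (nΣuv − ΣuΣv) / √[(nΣu² − (Σu)²)(nΣv² − (Σv)²)]
Numerator: 5×2619.29 − 130.4×91.4 = 1177.89
Denominator: √[(18858.2 − 17004.16)(9208.4 − 8353.96)] = √[1854.04 × 854.44] = 1258.6365
r = 1177.89 / 1258.6365 ≈ 0.9358

0.9358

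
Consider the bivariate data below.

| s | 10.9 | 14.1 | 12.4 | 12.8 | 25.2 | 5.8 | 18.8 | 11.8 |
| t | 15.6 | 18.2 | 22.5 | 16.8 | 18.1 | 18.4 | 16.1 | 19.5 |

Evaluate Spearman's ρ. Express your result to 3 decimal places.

-0.238

Rank s: 2, 6, 4, 5, 8, 1, 7, 3
Rank t: 1, 5, 8, 3, 4, 6, 2, 7
d = rank(s) − rank(t): 1, 1, -4, 2, 4, -5, 5, -4; Σd² = 104
ρ = 1 − 6Σd² / [n(n²−1)] = 1 − 6×104 / (8×63) = 1 − 624/504 ≈ -0.238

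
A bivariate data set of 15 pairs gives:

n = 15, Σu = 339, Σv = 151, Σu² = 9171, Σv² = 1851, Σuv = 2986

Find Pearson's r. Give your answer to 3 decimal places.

r = (nΣuv − ΣuΣv) / √[(nΣu² − (Σu)²)(nΣv² − (Σv)²)]
Numerator: 15×2986 − 339×151 = -6399
Denominator: √[(137565 − 114921)(27765 − 22801)] = √[22644 × 4964] = 10602.1138
r = -6399 / 10602.1138 ≈ -0.604

-0.604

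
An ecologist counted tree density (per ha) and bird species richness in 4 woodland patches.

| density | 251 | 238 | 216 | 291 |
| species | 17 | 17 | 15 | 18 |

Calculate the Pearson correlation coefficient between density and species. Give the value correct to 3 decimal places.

0.908

n = 4, Σx = 996, Σy = 67, Σx² = 250982, Σy² = 1127, Σxy = 16791
nΣxy − ΣxΣy = 67164 − 66732 = 432
nΣx² − (Σx)² = 1003928 − 992016 = 11912; nΣy² − (Σy)² = 4508 − 4489 = 19
r = 432 / √(11912 × 19) = 432 / 475.7394 ≈ 0.908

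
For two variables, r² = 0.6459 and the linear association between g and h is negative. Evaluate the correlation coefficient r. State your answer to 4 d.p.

-0.8037

|r| = √0.6459 = 0.8037
The association is negative, so r = −0.8037.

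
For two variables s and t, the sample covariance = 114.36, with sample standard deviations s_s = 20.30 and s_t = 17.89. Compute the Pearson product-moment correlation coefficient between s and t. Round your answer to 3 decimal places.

0.315

r = Cov(s,t) / (s_s · s_t) = 114.36 / (20.30 × 17.89)
  = 114.36 / 363.1670 ≈ 0.315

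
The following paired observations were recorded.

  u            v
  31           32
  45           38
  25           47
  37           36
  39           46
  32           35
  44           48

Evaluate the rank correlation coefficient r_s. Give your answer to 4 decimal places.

0.3214

Rank u: 2, 7, 1, 4, 5, 3, 6
Rank v: 1, 4, 6, 3, 5, 2, 7
d = rank(u) − rank(v): 1, 3, -5, 1, 0, 1, -1; Σd² = 38
ρ = 1 − 6Σd² / [n(n²−1)] = 1 − 6×38 / (7×48) = 1 − 228/336 ≈ 0.3214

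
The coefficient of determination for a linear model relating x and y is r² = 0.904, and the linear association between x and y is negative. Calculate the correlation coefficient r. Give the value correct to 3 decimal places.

|r| = √0.904 = 0.951
The association is negative, so r = −0.951.

-0.951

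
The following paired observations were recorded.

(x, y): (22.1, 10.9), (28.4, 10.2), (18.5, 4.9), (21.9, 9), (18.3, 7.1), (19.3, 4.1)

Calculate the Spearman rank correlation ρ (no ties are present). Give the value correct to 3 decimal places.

0.714

Rank x: 5, 6, 2, 4, 1, 3
Rank y: 6, 5, 2, 4, 3, 1
d = rank(x) − rank(y): -1, 1, 0, 0, -2, 2; Σd² = 10
ρ = 1 − 6Σd² / [n(n²−1)] = 1 − 6×10 / (6×35) = 1 − 60/210 ≈ 0.714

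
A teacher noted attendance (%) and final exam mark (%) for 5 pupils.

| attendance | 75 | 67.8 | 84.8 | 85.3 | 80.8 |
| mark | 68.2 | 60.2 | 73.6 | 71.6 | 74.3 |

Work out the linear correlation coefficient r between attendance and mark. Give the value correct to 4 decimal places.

n = 5, Σx = 393.7, Σy = 347.9, Σx² = 31217.61, Σy² = 24339.29, Σxy = 27548.76
nΣxy − ΣxΣy = 137743.8 − 136968.23 = 775.57
nΣx² − (Σx)² = 156088.05 − 154999.69 = 1088.36; nΣy² − (Σy)² = 121696.45 − 121034.41 = 662.04
r = 775.57 / √(1088.36 × 662.04) = 775.57 / 848.8450 ≈ 0.9137

0.9137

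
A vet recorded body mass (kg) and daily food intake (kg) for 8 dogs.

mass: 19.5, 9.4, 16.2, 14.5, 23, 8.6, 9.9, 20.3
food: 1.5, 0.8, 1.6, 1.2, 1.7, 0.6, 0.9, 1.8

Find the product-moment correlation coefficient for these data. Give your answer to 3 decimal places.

0.946

n = 8, Σx = 121.4, Σy = 10.1, Σx² = 2054.36, Σy² = 14.19, Σxy = 169.8
nΣxy − ΣxΣy = 1358.4 − 1226.14 = 132.26
nΣx² − (Σx)² = 16434.88 − 14737.96 = 1696.92; nΣy² − (Σy)² = 113.52 − 102.01 = 11.51
r = 132.26 / √(1696.92 × 11.51) = 132.26 / 139.7553 ≈ 0.946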